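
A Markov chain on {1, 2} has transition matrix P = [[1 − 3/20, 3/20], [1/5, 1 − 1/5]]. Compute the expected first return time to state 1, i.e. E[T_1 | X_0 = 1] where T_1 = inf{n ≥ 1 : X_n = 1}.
E[T_1 | X_0 = 1] = 1/π_1 = 7/4

For an irreducible recurrent Markov chain with stationary distribution π, E[T_i | X_0 = i] = 1/π_i (Kac's formula). Here π_1 = (1/5)/(3/20 + 1/5) = (1/5)/(7/20) = 4/7, so E[T_1 | X_0 = 1] = 1/π_1 = (3/20 + 1/5)/(1/5) = (7/20)/(1/5) = 7/4.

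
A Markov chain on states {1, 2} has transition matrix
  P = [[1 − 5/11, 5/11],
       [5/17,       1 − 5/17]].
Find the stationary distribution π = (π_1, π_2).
π_1 = 11/28, π_2 = 17/28

Solve πP = π with π_1 + π_2 = 1. From πP = π: π_1 · (1 − 5/11) + π_2 · 5/17 = π_1 ⇒ π_2 · 5/17 = π_1 · 5/11 ⇒ π_2/π_1 = (5/11)/(5/17) = 17/11. Together with π_1 + π_2 = 1:
  π_1 = (5/17)/(5/11 + 5/17) = (5/17)/(140/187) = 11/28,
  π_2 = (5/11)/(5/11 + 5/17) = (5/11)/(140/187) = 17/28.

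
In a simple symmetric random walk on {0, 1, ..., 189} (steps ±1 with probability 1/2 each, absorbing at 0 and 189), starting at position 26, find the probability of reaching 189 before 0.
P(hit 189 before 0) = 26/189

Let u_k = P(hit 189 before 0 | start at k). Then u_0 = 0, u_189 = 1, and u_k = u_{k-1}/2 + u_{k+1}/2 for 1 ≤ k ≤ 188. This harmonic recurrence is solved by u_k = k/189, giving u_26 = 26/189.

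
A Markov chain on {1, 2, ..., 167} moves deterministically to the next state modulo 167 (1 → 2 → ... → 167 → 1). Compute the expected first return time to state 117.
E[T_117 | X_0 = 117] = 167

The chain cycles deterministically, so starting at state 117 it returns in exactly 167 steps. Equivalently, the stationary distribution is uniform π_j = 1/167 for every state j, so by Kac's formula E[T_117] = 1/π_117 = 167.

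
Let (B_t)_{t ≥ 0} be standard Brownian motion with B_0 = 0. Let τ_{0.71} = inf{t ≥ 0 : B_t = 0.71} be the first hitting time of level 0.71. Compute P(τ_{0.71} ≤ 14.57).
P(τ_{0.71} ≤ 14.57) = 2(1 − Φ(0.71/√14.57)) = 2(1 − Φ(0.1860)) ≈ 0.8524

By the reflection principle for standard BM, P(τ_b ≤ t) = 2 · P(B_t ≥ b). Since B_t ~ N(0, t), P(B_t ≥ 0.71) = 1 − Φ(0.71/√t) = 1 − Φ(0.71/√14.57) = 1 − Φ(0.1860) ≈ 0.42622. Doubling: P(τ_{0.71} ≤ 14.57) ≈ 2 · 0.42622 = 0.85244 ≈ 0.8524.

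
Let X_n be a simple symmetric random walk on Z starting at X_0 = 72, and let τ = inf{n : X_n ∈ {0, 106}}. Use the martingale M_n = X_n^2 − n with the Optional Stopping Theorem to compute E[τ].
E[τ] = 2448

M_n = X_n^2 − n is a martingale (since E[X_{n+1}^2 | F_n] = X_n^2 + 1). By OST (τ has finite mean in a bounded region), E[M_τ] = E[M_0] = X_0^2 − 0 = 72^2 = 5184. Also E[M_τ] = E[X_τ^2] − E[τ]. The walk exits at 0 or 106, with P(hit 106 first) = 72/106, so E[X_τ^2] = 106^2 · 72/106 + 0 = 7632. Thus E[τ] = E[X_τ^2] − E[M_τ] = 7632 − 5184 = 2448 = 72(106 − 72) = 2448.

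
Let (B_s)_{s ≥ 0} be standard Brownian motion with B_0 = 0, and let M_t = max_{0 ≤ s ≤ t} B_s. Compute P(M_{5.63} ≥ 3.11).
P(M_{5.63} ≥ 3.11) = 2·P(B_{5.63} ≥ 3.11) = 2(1 − Φ(3.11/√5.63)) ≈ 0.1900

By the reflection principle for Brownian motion, P(M_t ≥ a) = 2 · P(B_t ≥ a) for a ≥ 0. Since B_t ~ N(0, t), P(B_t ≥ 3.11) = 1 − Φ(3.11/√t) = 1 − Φ(3.11/√5.63) = 1 − Φ(1.3107). So
  P(M_{5.63} ≥ 3.11) = 2(1 − Φ(1.3107)) ≈ 0.1900.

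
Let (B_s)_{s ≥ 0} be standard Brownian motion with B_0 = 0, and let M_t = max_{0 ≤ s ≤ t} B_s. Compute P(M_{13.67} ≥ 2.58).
P(M_{13.67} ≥ 2.58) = 2·P(B_{13.67} ≥ 2.58) = 2(1 − Φ(2.58/√13.67)) ≈ 0.4853

By the reflection principle for Brownian motion, P(M_t ≥ a) = 2 · P(B_t ≥ a) for a ≥ 0. Since B_t ~ N(0, t), P(B_t ≥ 2.58) = 1 − Φ(2.58/√t) = 1 − Φ(2.58/√13.67) = 1 − Φ(0.6978). So
  P(M_{13.67} ≥ 2.58) = 2(1 − Φ(0.6978)) ≈ 0.4853.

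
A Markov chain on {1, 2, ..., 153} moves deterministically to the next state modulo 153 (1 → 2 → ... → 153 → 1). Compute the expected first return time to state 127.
E[T_127 | X_0 = 127] = 153

The chain cycles deterministically, so starting at state 127 it returns in exactly 153 steps. Equivalently, the stationary distribution is uniform π_j = 1/153 for every state j, so by Kac's formula E[T_127] = 1/π_127 = 153.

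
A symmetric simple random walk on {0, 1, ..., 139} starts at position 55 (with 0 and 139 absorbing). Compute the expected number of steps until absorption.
E[τ | X_0 = 55] = 4620

Let v_k = E[τ | X_0 = k]. Boundary: v_0 = v_139 = 0. Recurrence: v_k = 1 + (v_{k-1} + v_{k+1})/2 for 1 ≤ k ≤ 138. The particular solution to v_k − (v_{k-1} + v_{k+1})/2 = 1 is v_k = −k^2. Adding homogeneous solution A + B k and matching boundaries gives v_k = k (139 − k). Substituting k = 55: v_55 = 55 · 84 = 4620.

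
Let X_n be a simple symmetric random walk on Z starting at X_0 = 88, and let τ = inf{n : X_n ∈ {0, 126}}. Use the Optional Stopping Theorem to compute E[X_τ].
E[X_τ] = 88

X_n is a martingale and τ is a bounded-mean stopping time (indeed τ is finite a.s. with bounded expectation since the walk is in a bounded region). By the OST, E[X_τ] = E[X_0] = 88. Equivalently: E[X_τ] = 126 · P(hit 126 first) + 0 · P(hit 0 first) = 126 · (88/126) = 88.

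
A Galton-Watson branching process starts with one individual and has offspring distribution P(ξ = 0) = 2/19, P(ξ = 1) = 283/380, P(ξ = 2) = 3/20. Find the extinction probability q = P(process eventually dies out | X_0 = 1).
q = 40/57

The pgf is f(s) = 2/19 + 283/380·s + 3/20·s². The extinction probability q is the smallest fixed point of f in [0, 1]. Setting s = f(s):
  3/20·s² + (283/380 − 1)·s + 2/19 = 0
  3/20·s² − (2/19 + 3/20)·s + 2/19 = 0
which factors as (s − 1)·(3/20·s − 2/19) = 0, giving roots s = 1 and s = (2/19)/(3/20) = 40/57.
Mean offspring μ = 283/380 + 2·3/20 = 397/380 > 1 (supercritical), so q < 1. The extinction probability is the smaller root: q = (2/19)/(3/20) = 40/57.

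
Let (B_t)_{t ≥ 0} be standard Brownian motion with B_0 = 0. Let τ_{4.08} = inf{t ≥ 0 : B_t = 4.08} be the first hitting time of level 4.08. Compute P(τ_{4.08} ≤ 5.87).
P(τ_{4.08} ≤ 5.87) = 2(1 − Φ(4.08/√5.87)) = 2(1 − Φ(1.6840)) ≈ 0.0922

By the reflection principle for standard BM, P(τ_b ≤ t) = 2 · P(B_t ≥ b). Since B_t ~ N(0, t), P(B_t ≥ 4.08) = 1 − Φ(4.08/√t) = 1 − Φ(4.08/√5.87) = 1 − Φ(1.6840) ≈ 0.04609. Doubling: P(τ_{4.08} ≤ 5.87) ≈ 2 · 0.04609 = 0.09218 ≈ 0.0922.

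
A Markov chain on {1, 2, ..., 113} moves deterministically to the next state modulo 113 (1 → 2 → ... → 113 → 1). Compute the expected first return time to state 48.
E[T_48 | X_0 = 48] = 113

The chain cycles deterministically, so starting at state 48 it returns in exactly 113 steps. Equivalently, the stationary distribution is uniform π_j = 1/113 for every state j, so by Kac's formula E[T_48] = 1/π_48 = 113.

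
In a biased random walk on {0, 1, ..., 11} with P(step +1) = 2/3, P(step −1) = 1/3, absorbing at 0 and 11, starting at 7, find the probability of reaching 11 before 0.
P(hit 11 before 0) = (1 − (1/2)^7) / (1 − (1/2)^11) = 2032/2047

Let u_k denote P(reach 11 before 0 | start at k). Boundary: u_0 = 0, u_11 = 1. Recurrence: u_k = 2/3·u_{k+1} + 1/3·u_{k-1} for 1 ≤ k ≤ 10. Try u_k = A + B·r^k with r = q/p = (1/3)/(2/3) = 1/2. Substitution satisfies the recurrence; boundary conditions give:
  u_k = (1 − r^k) / (1 − r^N) = (1 − (1/2)^7) / (1 − (1/2)^11) = 2032/2047.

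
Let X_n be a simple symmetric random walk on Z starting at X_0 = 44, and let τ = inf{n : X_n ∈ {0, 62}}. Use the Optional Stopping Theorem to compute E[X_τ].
E[X_τ] = 44

X_n is a martingale and τ is a bounded-mean stopping time (indeed τ is finite a.s. with bounded expectation since the walk is in a bounded region). By the OST, E[X_τ] = E[X_0] = 44. Equivalently: E[X_τ] = 62 · P(hit 62 first) + 0 · P(hit 0 first) = 62 · (44/62) = 44.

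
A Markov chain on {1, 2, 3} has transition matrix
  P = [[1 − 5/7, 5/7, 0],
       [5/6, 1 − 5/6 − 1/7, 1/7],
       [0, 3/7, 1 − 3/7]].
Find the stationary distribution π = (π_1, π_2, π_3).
π = (7/15, 2/5, 2/15)

This is a birth-death chain on three states, which satisfies detailed balance: π_1 · P_{12} = π_2 · P_{21} and π_2 · P_{23} = π_3 · P_{32}.
From π_1 · 5/7 = π_2 · 5/6: π_2/π_1 = (5/7)/(5/6) = 6/7.
From π_2 · 1/7 = π_3 · 3/7: π_3/π_2 = (1/7)/(3/7) = 1/3.
Take π_1 proportional to 1; then unnormalized π = (1, 6/7, 2/7). Normalize by dividing by the sum 15/7:
  π = (7/15, 2/5, 2/15).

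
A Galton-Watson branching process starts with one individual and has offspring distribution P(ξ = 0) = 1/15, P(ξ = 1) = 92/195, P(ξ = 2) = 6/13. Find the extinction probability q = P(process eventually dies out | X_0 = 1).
q = 13/90

The pgf is f(s) = 1/15 + 92/195·s + 6/13·s². The extinction probability q is the smallest fixed point of f in [0, 1]. Setting s = f(s):
  6/13·s² + (92/195 − 1)·s + 1/15 = 0
  6/13·s² − (1/15 + 6/13)·s + 1/15 = 0
which factors as (s − 1)·(6/13·s − 1/15) = 0, giving roots s = 1 and s = (1/15)/(6/13) = 13/90.
Mean offspring μ = 92/195 + 2·6/13 = 272/195 > 1 (supercritical), so q < 1. The extinction probability is the smaller root: q = (1/15)/(6/13) = 13/90.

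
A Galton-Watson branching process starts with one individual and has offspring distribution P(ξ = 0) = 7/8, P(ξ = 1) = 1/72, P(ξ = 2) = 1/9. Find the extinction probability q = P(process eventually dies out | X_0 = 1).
q = 1

Mean offspring μ = 0·7/8 + 1·1/72 + 2·1/9 = 17/72 ≤ 1. For μ ≤ 1 with offspring not concentrated at 1, the Galton-Watson process goes extinct almost surely, so q = 1.
(Algebraic check: The pgf is f(s) = 7/8 + 1/72·s + 1/9·s². The extinction probability q is the smallest fixed point of f in [0, 1]. Setting s = f(s):
  1/9·s² + (1/72 − 1)·s + 7/8 = 0
  1/9·s² − (7/8 + 1/9)·s + 7/8 = 0
which factors as (s − 1)·(1/9·s − 7/8) = 0, giving roots s = 1 and s = (7/8)/(1/9) = 63/8. Since 63/8 ≥ 1, the smallest root in [0, 1] is s = 1.)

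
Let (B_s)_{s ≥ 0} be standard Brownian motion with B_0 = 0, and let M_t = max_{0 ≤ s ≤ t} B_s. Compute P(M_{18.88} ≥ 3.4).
P(M_{18.88} ≥ 3.4) = 2·P(B_{18.88} ≥ 3.4) = 2(1 − Φ(3.4/√18.88)) ≈ 0.4339

By the reflection principle for Brownian motion, P(M_t ≥ a) = 2 · P(B_t ≥ a) for a ≥ 0. Since B_t ~ N(0, t), P(B_t ≥ 3.4) = 1 − Φ(3.4/√t) = 1 − Φ(3.4/√18.88) = 1 − Φ(0.7825). So
  P(M_{18.88} ≥ 3.4) = 2(1 − Φ(0.7825)) ≈ 0.4339.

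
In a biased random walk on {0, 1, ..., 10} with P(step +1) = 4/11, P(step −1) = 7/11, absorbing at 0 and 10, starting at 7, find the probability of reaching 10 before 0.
P(hit 10 before 0) = (1 − (7/4)^7) / (1 − (7/4)^10) = 17219392/93808891

Let u_k denote P(reach 10 before 0 | start at k). Boundary: u_0 = 0, u_10 = 1. Recurrence: u_k = 4/11·u_{k+1} + 7/11·u_{k-1} for 1 ≤ k ≤ 9. Try u_k = A + B·r^k with r = q/p = (7/11)/(4/11) = 7/4. Substitution satisfies the recurrence; boundary conditions give:
  u_k = (1 − r^k) / (1 − r^N) = (1 − (7/4)^7) / (1 − (7/4)^10) = 17219392/93808891.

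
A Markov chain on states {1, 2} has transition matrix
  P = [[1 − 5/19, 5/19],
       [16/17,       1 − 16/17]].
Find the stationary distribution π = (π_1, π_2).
π_1 = 304/389, π_2 = 85/389

Solve πP = π with π_1 + π_2 = 1. From πP = π: π_1 · (1 − 5/19) + π_2 · 16/17 = π_1 ⇒ π_2 · 16/17 = π_1 · 5/19 ⇒ π_2/π_1 = (5/19)/(16/17) = 85/304. Together with π_1 + π_2 = 1:
  π_1 = (16/17)/(5/19 + 16/17) = (16/17)/(389/323) = 304/389,
  π_2 = (5/19)/(5/19 + 16/17) = (5/19)/(389/323) = 85/389.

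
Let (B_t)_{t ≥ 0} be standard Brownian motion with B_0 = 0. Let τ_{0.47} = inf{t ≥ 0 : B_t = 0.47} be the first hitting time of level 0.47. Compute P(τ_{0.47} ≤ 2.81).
P(τ_{0.47} ≤ 2.81) = 2(1 − Φ(0.47/√2.81)) = 2(1 − Φ(0.2804)) ≈ 0.7792

By the reflection principle for standard BM, P(τ_b ≤ t) = 2 · P(B_t ≥ b). Since B_t ~ N(0, t), P(B_t ≥ 0.47) = 1 − Φ(0.47/√t) = 1 − Φ(0.47/√2.81) = 1 − Φ(0.2804) ≈ 0.38959. Doubling: P(τ_{0.47} ≤ 2.81) ≈ 2 · 0.38959 = 0.77918 ≈ 0.7792.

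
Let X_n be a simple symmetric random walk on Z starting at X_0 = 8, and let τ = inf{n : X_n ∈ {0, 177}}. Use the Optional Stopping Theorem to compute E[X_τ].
E[X_τ] = 8

X_n is a martingale and τ is a bounded-mean stopping time (indeed τ is finite a.s. with bounded expectation since the walk is in a bounded region). By the OST, E[X_τ] = E[X_0] = 8. Equivalently: E[X_τ] = 177 · P(hit 177 first) + 0 · P(hit 0 first) = 177 · (8/177) = 8.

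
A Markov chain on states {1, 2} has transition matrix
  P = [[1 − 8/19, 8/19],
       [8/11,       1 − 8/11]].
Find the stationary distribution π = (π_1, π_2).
π_1 = 19/30, π_2 = 11/30

Solve πP = π with π_1 + π_2 = 1. From πP = π: π_1 · (1 − 8/19) + π_2 · 8/11 = π_1 ⇒ π_2 · 8/11 = π_1 · 8/19 ⇒ π_2/π_1 = (8/19)/(8/11) = 11/19. Together with π_1 + π_2 = 1:
  π_1 = (8/11)/(8/19 + 8/11) = (8/11)/(240/209) = 19/30,
  π_2 = (8/19)/(8/19 + 8/11) = (8/19)/(240/209) = 11/30.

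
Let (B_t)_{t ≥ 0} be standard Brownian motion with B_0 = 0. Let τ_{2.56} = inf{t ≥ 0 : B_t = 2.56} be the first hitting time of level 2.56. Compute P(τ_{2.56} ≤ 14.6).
P(τ_{2.56} ≤ 14.6) = 2(1 − Φ(2.56/√14.6)) = 2(1 − Φ(0.6700)) ≈ 0.5029

By the reflection principle for standard BM, P(τ_b ≤ t) = 2 · P(B_t ≥ b). Since B_t ~ N(0, t), P(B_t ≥ 2.56) = 1 − Φ(2.56/√t) = 1 − Φ(2.56/√14.6) = 1 − Φ(0.6700) ≈ 0.25143. Doubling: P(τ_{2.56} ≤ 14.6) ≈ 2 · 0.25143 = 0.50286 ≈ 0.5029.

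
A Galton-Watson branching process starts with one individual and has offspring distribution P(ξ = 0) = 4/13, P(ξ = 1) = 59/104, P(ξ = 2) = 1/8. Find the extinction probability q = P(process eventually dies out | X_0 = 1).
q = 1

Mean offspring μ = 0·4/13 + 1·59/104 + 2·1/8 = 85/104 ≤ 1. For μ ≤ 1 with offspring not concentrated at 1, the Galton-Watson process goes extinct almost surely, so q = 1.
(Algebraic check: The pgf is f(s) = 4/13 + 59/104·s + 1/8·s². The extinction probability q is the smallest fixed point of f in [0, 1]. Setting s = f(s):
  1/8·s² + (59/104 − 1)·s + 4/13 = 0
  1/8·s² − (4/13 + 1/8)·s + 4/13 = 0
which factors as (s − 1)·(1/8·s − 4/13) = 0, giving roots s = 1 and s = (4/13)/(1/8) = 32/13. Since 32/13 ≥ 1, the smallest root in [0, 1] is s = 1.)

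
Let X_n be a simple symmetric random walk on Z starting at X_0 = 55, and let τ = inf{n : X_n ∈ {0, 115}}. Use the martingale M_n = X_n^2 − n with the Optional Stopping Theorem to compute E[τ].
E[τ] = 3300

M_n = X_n^2 − n is a martingale (since E[X_{n+1}^2 | F_n] = X_n^2 + 1). By OST (τ has finite mean in a bounded region), E[M_τ] = E[M_0] = X_0^2 − 0 = 55^2 = 3025. Also E[M_τ] = E[X_τ^2] − E[τ]. The walk exits at 0 or 115, with P(hit 115 first) = 55/115, so E[X_τ^2] = 115^2 · 55/115 + 0 = 6325. Thus E[τ] = E[X_τ^2] − E[M_τ] = 6325 − 3025 = 3300 = 55(115 − 55) = 3300.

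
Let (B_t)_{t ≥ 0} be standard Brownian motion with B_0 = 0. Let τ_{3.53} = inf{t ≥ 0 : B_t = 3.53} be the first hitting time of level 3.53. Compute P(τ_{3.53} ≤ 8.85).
P(τ_{3.53} ≤ 8.85) = 2(1 − Φ(3.53/√8.85)) = 2(1 − Φ(1.1866)) ≈ 0.2354

By the reflection principle for standard BM, P(τ_b ≤ t) = 2 · P(B_t ≥ b). Since B_t ~ N(0, t), P(B_t ≥ 3.53) = 1 − Φ(3.53/√t) = 1 − Φ(3.53/√8.85) = 1 − Φ(1.1866) ≈ 0.11769. Doubling: P(τ_{3.53} ≤ 8.85) ≈ 2 · 0.11769 = 0.23538 ≈ 0.2354.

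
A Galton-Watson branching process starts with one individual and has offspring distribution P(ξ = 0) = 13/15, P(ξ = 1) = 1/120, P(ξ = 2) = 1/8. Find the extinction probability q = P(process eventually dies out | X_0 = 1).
q = 1

Mean offspring μ = 0·13/15 + 1·1/120 + 2·1/8 = 31/120 ≤ 1. For μ ≤ 1 with offspring not concentrated at 1, the Galton-Watson process goes extinct almost surely, so q = 1.
(Algebraic check: The pgf is f(s) = 13/15 + 1/120·s + 1/8·s². The extinction probability q is the smallest fixed point of f in [0, 1]. Setting s = f(s):
  1/8·s² + (1/120 − 1)·s + 13/15 = 0
  1/8·s² − (13/15 + 1/8)·s + 13/15 = 0
which factors as (s − 1)·(1/8·s − 13/15) = 0, giving roots s = 1 and s = (13/15)/(1/8) = 104/15. Since 104/15 ≥ 1, the smallest root in [0, 1] is s = 1.)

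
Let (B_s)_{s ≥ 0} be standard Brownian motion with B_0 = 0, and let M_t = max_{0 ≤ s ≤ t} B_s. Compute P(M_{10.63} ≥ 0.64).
P(M_{10.63} ≥ 0.64) = 2·P(B_{10.63} ≥ 0.64) = 2(1 − Φ(0.64/√10.63)) ≈ 0.8444

By the reflection principle for Brownian motion, P(M_t ≥ a) = 2 · P(B_t ≥ a) for a ≥ 0. Since B_t ~ N(0, t), P(B_t ≥ 0.64) = 1 − Φ(0.64/√t) = 1 − Φ(0.64/√10.63) = 1 − Φ(0.1963). So
  P(M_{10.63} ≥ 0.64) = 2(1 − Φ(0.1963)) ≈ 0.8444.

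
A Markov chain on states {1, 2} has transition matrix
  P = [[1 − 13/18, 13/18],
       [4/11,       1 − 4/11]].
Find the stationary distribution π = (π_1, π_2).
π_1 = 72/215, π_2 = 143/215

Solve πP = π with π_1 + π_2 = 1. From πP = π: π_1 · (1 − 13/18) + π_2 · 4/11 = π_1 ⇒ π_2 · 4/11 = π_1 · 13/18 ⇒ π_2/π_1 = (13/18)/(4/11) = 143/72. Together with π_1 + π_2 = 1:
  π_1 = (4/11)/(13/18 + 4/11) = (4/11)/(215/198) = 72/215,
  π_2 = (13/18)/(13/18 + 4/11) = (13/18)/(215/198) = 143/215.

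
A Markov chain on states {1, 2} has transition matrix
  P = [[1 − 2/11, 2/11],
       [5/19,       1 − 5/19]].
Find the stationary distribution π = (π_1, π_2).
π_1 = 55/93, π_2 = 38/93

Solve πP = π with π_1 + π_2 = 1. From πP = π: π_1 · (1 − 2/11) + π_2 · 5/19 = π_1 ⇒ π_2 · 5/19 = π_1 · 2/11 ⇒ π_2/π_1 = (2/11)/(5/19) = 38/55. Together with π_1 + π_2 = 1:
  π_1 = (5/19)/(2/11 + 5/19) = (5/19)/(93/209) = 55/93,
  π_2 = (2/11)/(2/11 + 5/19) = (2/11)/(93/209) = 38/93.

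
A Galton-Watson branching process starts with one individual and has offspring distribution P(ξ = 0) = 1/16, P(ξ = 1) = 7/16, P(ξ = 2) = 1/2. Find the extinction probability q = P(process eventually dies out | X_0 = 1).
q = 1/8

The pgf is f(s) = 1/16 + 7/16·s + 1/2·s². The extinction probability q is the smallest fixed point of f in [0, 1]. Setting s = f(s):
  1/2·s² + (7/16 − 1)·s + 1/16 = 0
  1/2·s² − (1/16 + 1/2)·s + 1/16 = 0
which factors as (s − 1)·(1/2·s − 1/16) = 0, giving roots s = 1 and s = (1/16)/(1/2) = 1/8.
Mean offspring μ = 7/16 + 2·1/2 = 23/16 > 1 (supercritical), so q < 1. The extinction probability is the smaller root: q = (1/16)/(1/2) = 1/8.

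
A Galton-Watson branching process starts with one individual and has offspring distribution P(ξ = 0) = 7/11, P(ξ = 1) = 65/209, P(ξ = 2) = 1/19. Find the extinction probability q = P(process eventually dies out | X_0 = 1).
q = 1

Mean offspring μ = 0·7/11 + 1·65/209 + 2·1/19 = 87/209 ≤ 1. For μ ≤ 1 with offspring not concentrated at 1, the Galton-Watson process goes extinct almost surely, so q = 1.
(Algebraic check: The pgf is f(s) = 7/11 + 65/209·s + 1/19·s². The extinction probability q is the smallest fixed point of f in [0, 1]. Setting s = f(s):
  1/19·s² + (65/209 − 1)·s + 7/11 = 0
  1/19·s² − (7/11 + 1/19)·s + 7/11 = 0
which factors as (s − 1)·(1/19·s − 7/11) = 0, giving roots s = 1 and s = (7/11)/(1/19) = 133/11. Since 133/11 ≥ 1, the smallest root in [0, 1] is s = 1.)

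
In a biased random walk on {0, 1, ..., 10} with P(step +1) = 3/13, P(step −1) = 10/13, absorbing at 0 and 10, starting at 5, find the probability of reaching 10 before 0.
P(hit 10 before 0) = (1 − (10/3)^5) / (1 − (10/3)^10) = 243/100243

Let u_k denote P(reach 10 before 0 | start at k). Boundary: u_0 = 0, u_10 = 1. Recurrence: u_k = 3/13·u_{k+1} + 10/13·u_{k-1} for 1 ≤ k ≤ 9. Try u_k = A + B·r^k with r = q/p = (10/13)/(3/13) = 10/3. Substitution satisfies the recurrence; boundary conditions give:
  u_k = (1 − r^k) / (1 − r^N) = (1 − (10/3)^5) / (1 − (10/3)^10) = 243/100243.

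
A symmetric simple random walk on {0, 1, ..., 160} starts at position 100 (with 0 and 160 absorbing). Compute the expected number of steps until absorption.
E[τ | X_0 = 100] = 6000

Let v_k = E[τ | X_0 = k]. Boundary: v_0 = v_160 = 0. Recurrence: v_k = 1 + (v_{k-1} + v_{k+1})/2 for 1 ≤ k ≤ 159. The particular solution to v_k − (v_{k-1} + v_{k+1})/2 = 1 is v_k = −k^2. Adding homogeneous solution A + B k and matching boundaries gives v_k = k (160 − k). Substituting k = 100: v_100 = 100 · 60 = 6000.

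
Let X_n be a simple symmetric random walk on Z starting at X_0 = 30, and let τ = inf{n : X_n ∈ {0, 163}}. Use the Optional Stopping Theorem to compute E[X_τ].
E[X_τ] = 30

X_n is a martingale and τ is a bounded-mean stopping time (indeed τ is finite a.s. with bounded expectation since the walk is in a bounded region). By the OST, E[X_τ] = E[X_0] = 30. Equivalently: E[X_τ] = 163 · P(hit 163 first) + 0 · P(hit 0 first) = 163 · (30/163) = 30.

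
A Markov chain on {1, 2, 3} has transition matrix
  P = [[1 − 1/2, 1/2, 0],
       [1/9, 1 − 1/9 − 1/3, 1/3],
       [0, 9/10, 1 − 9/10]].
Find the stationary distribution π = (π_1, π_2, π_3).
π = (6/43, 27/43, 10/43)

This is a birth-death chain on three states, which satisfies detailed balance: π_1 · P_{12} = π_2 · P_{21} and π_2 · P_{23} = π_3 · P_{32}.
From π_1 · 1/2 = π_2 · 1/9: π_2/π_1 = (1/2)/(1/9) = 9/2.
From π_2 · 1/3 = π_3 · 9/10: π_3/π_2 = (1/3)/(9/10) = 10/27.
Take π_1 proportional to 1; then unnormalized π = (1, 9/2, 5/3). Normalize by dividing by the sum 43/6:
  π = (6/43, 27/43, 10/43).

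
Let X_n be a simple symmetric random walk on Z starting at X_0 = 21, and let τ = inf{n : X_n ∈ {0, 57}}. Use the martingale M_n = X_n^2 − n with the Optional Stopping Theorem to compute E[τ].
E[τ] = 756

M_n = X_n^2 − n is a martingale (since E[X_{n+1}^2 | F_n] = X_n^2 + 1). By OST (τ has finite mean in a bounded region), E[M_τ] = E[M_0] = X_0^2 − 0 = 21^2 = 441. Also E[M_τ] = E[X_τ^2] − E[τ]. The walk exits at 0 or 57, with P(hit 57 first) = 21/57, so E[X_τ^2] = 57^2 · 21/57 + 0 = 1197. Thus E[τ] = E[X_τ^2] − E[M_τ] = 1197 − 441 = 756 = 21(57 − 21) = 756.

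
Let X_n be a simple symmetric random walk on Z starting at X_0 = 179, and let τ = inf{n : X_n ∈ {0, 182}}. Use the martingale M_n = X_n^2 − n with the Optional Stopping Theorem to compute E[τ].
E[τ] = 537

M_n = X_n^2 − n is a martingale (since E[X_{n+1}^2 | F_n] = X_n^2 + 1). By OST (τ has finite mean in a bounded region), E[M_τ] = E[M_0] = X_0^2 − 0 = 179^2 = 32041. Also E[M_τ] = E[X_τ^2] − E[τ]. The walk exits at 0 or 182, with P(hit 182 first) = 179/182, so E[X_τ^2] = 182^2 · 179/182 + 0 = 32578. Thus E[τ] = E[X_τ^2] − E[M_τ] = 32578 − 32041 = 537 = 179(182 − 179) = 537.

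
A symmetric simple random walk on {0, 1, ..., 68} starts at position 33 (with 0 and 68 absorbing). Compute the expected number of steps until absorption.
E[τ | X_0 = 33] = 1155

Let v_k = E[τ | X_0 = k]. Boundary: v_0 = v_68 = 0. Recurrence: v_k = 1 + (v_{k-1} + v_{k+1})/2 for 1 ≤ k ≤ 67. The particular solution to v_k − (v_{k-1} + v_{k+1})/2 = 1 is v_k = −k^2. Adding homogeneous solution A + B k and matching boundaries gives v_k = k (68 − k). Substituting k = 33: v_33 = 33 · 35 = 1155.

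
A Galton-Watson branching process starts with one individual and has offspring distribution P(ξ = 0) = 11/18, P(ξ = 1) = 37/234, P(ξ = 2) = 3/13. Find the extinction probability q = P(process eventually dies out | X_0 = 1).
q = 1

Mean offspring μ = 0·11/18 + 1·37/234 + 2·3/13 = 145/234 ≤ 1. For μ ≤ 1 with offspring not concentrated at 1, the Galton-Watson process goes extinct almost surely, so q = 1.
(Algebraic check: The pgf is f(s) = 11/18 + 37/234·s + 3/13·s². The extinction probability q is the smallest fixed point of f in [0, 1]. Setting s = f(s):
  3/13·s² + (37/234 − 1)·s + 11/18 = 0
  3/13·s² − (11/18 + 3/13)·s + 11/18 = 0
which factors as (s − 1)·(3/13·s − 11/18) = 0, giving roots s = 1 and s = (11/18)/(3/13) = 143/54. Since 143/54 ≥ 1, the smallest root in [0, 1] is s = 1.)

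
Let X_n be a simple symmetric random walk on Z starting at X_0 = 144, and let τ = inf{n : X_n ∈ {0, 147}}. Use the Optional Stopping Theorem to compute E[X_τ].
E[X_τ] = 144

X_n is a martingale and τ is a bounded-mean stopping time (indeed τ is finite a.s. with bounded expectation since the walk is in a bounded region). By the OST, E[X_τ] = E[X_0] = 144. Equivalently: E[X_τ] = 147 · P(hit 147 first) + 0 · P(hit 0 first) = 147 · (144/147) = 144.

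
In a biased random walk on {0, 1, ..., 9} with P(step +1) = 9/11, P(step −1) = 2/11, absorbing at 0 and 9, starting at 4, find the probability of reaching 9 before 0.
P(hit 9 before 0) = (1 − (2/9)^4) / (1 − (2/9)^9) = 55210815/55345711

Let u_k denote P(reach 9 before 0 | start at k). Boundary: u_0 = 0, u_9 = 1. Recurrence: u_k = 9/11·u_{k+1} + 2/11·u_{k-1} for 1 ≤ k ≤ 8. Try u_k = A + B·r^k with r = q/p = (2/11)/(9/11) = 2/9. Substitution satisfies the recurrence; boundary conditions give:
  u_k = (1 − r^k) / (1 − r^N) = (1 − (2/9)^4) / (1 − (2/9)^9) = 55210815/55345711.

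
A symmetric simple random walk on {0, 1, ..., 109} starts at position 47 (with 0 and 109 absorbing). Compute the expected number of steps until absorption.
E[τ | X_0 = 47] = 2914

Let v_k = E[τ | X_0 = k]. Boundary: v_0 = v_109 = 0. Recurrence: v_k = 1 + (v_{k-1} + v_{k+1})/2 for 1 ≤ k ≤ 108. The particular solution to v_k − (v_{k-1} + v_{k+1})/2 = 1 is v_k = −k^2. Adding homogeneous solution A + B k and matching boundaries gives v_k = k (109 − k). Substituting k = 47: v_47 = 47 · 62 = 2914.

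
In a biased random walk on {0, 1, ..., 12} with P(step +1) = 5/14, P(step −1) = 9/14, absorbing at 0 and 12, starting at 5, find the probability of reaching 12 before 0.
P(hit 12 before 0) = (1 − (9/5)^5) / (1 − (9/5)^12) = 1092265625/70546348964

Let u_k denote P(reach 12 before 0 | start at k). Boundary: u_0 = 0, u_12 = 1. Recurrence: u_k = 5/14·u_{k+1} + 9/14·u_{k-1} for 1 ≤ k ≤ 11. Try u_k = A + B·r^k with r = q/p = (9/14)/(5/14) = 9/5. Substitution satisfies the recurrence; boundary conditions give:
  u_k = (1 − r^k) / (1 − r^N) = (1 − (9/5)^5) / (1 − (9/5)^12) = 1092265625/70546348964.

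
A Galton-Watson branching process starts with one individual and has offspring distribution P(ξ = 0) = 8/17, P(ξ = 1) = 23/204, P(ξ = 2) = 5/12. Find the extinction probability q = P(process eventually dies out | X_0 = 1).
q = 1

Mean offspring μ = 0·8/17 + 1·23/204 + 2·5/12 = 193/204 ≤ 1. For μ ≤ 1 with offspring not concentrated at 1, the Galton-Watson process goes extinct almost surely, so q = 1.
(Algebraic check: The pgf is f(s) = 8/17 + 23/204·s + 5/12·s². The extinction probability q is the smallest fixed point of f in [0, 1]. Setting s = f(s):
  5/12·s² + (23/204 − 1)·s + 8/17 = 0
  5/12·s² − (8/17 + 5/12)·s + 8/17 = 0
which factors as (s − 1)·(5/12·s − 8/17) = 0, giving roots s = 1 and s = (8/17)/(5/12) = 96/85. Since 96/85 ≥ 1, the smallest root in [0, 1] is s = 1.)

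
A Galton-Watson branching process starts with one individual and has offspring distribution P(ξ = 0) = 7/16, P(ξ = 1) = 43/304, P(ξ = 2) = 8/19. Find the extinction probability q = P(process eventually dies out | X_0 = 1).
q = 1

Mean offspring μ = 0·7/16 + 1·43/304 + 2·8/19 = 299/304 ≤ 1. For μ ≤ 1 with offspring not concentrated at 1, the Galton-Watson process goes extinct almost surely, so q = 1.
(Algebraic check: The pgf is f(s) = 7/16 + 43/304·s + 8/19·s². The extinction probability q is the smallest fixed point of f in [0, 1]. Setting s = f(s):
  8/19·s² + (43/304 − 1)·s + 7/16 = 0
  8/19·s² − (7/16 + 8/19)·s + 7/16 = 0
which factors as (s − 1)·(8/19·s − 7/16) = 0, giving roots s = 1 and s = (7/16)/(8/19) = 133/128. Since 133/128 ≥ 1, the smallest root in [0, 1] is s = 1.)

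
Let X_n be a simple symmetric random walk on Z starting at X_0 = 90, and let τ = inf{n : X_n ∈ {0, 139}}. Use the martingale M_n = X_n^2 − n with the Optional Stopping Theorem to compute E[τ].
E[τ] = 4410

M_n = X_n^2 − n is a martingale (since E[X_{n+1}^2 | F_n] = X_n^2 + 1). By OST (τ has finite mean in a bounded region), E[M_τ] = E[M_0] = X_0^2 − 0 = 90^2 = 8100. Also E[M_τ] = E[X_τ^2] − E[τ]. The walk exits at 0 or 139, with P(hit 139 first) = 90/139, so E[X_τ^2] = 139^2 · 90/139 + 0 = 12510. Thus E[τ] = E[X_τ^2] − E[M_τ] = 12510 − 8100 = 4410 = 90(139 − 90) = 4410.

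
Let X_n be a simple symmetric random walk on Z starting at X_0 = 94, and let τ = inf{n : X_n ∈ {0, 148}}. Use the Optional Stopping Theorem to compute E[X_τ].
E[X_τ] = 94

X_n is a martingale and τ is a bounded-mean stopping time (indeed τ is finite a.s. with bounded expectation since the walk is in a bounded region). By the OST, E[X_τ] = E[X_0] = 94. Equivalently: E[X_τ] = 148 · P(hit 148 first) + 0 · P(hit 0 first) = 148 · (94/148) = 94.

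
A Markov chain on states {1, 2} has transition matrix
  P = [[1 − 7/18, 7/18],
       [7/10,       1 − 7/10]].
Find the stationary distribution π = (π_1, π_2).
π_1 = 9/14, π_2 = 5/14

Solve πP = π with π_1 + π_2 = 1. From πP = π: π_1 · (1 − 7/18) + π_2 · 7/10 = π_1 ⇒ π_2 · 7/10 = π_1 · 7/18 ⇒ π_2/π_1 = (7/18)/(7/10) = 5/9. Together with π_1 + π_2 = 1:
  π_1 = (7/10)/(7/18 + 7/10) = (7/10)/(49/45) = 9/14,
  π_2 = (7/18)/(7/18 + 7/10) = (7/18)/(49/45) = 5/14.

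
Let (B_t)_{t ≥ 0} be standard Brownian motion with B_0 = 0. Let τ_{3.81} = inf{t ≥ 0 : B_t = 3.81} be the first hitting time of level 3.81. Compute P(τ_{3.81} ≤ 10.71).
P(τ_{3.81} ≤ 10.71) = 2(1 − Φ(3.81/√10.71)) = 2(1 − Φ(1.1642)) ≈ 0.2443

By the reflection principle for standard BM, P(τ_b ≤ t) = 2 · P(B_t ≥ b). Since B_t ~ N(0, t), P(B_t ≥ 3.81) = 1 − Φ(3.81/√t) = 1 − Φ(3.81/√10.71) = 1 − Φ(1.1642) ≈ 0.12217. Doubling: P(τ_{3.81} ≤ 10.71) ≈ 2 · 0.12217 = 0.24434 ≈ 0.2443.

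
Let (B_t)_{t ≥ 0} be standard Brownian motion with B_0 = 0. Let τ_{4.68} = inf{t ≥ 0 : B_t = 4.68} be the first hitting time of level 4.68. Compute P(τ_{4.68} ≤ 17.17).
P(τ_{4.68} ≤ 17.17) = 2(1 − Φ(4.68/√17.17)) = 2(1 − Φ(1.1294)) ≈ 0.2587

By the reflection principle for standard BM, P(τ_b ≤ t) = 2 · P(B_t ≥ b). Since B_t ~ N(0, t), P(B_t ≥ 4.68) = 1 − Φ(4.68/√t) = 1 − Φ(4.68/√17.17) = 1 − Φ(1.1294) ≈ 0.12936. Doubling: P(τ_{4.68} ≤ 17.17) ≈ 2 · 0.12936 = 0.25872 ≈ 0.2587.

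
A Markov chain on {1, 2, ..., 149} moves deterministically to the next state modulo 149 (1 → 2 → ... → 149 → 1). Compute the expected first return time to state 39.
E[T_39 | X_0 = 39] = 149

The chain cycles deterministically, so starting at state 39 it returns in exactly 149 steps. Equivalently, the stationary distribution is uniform π_j = 1/149 for every state j, so by Kac's formula E[T_39] = 1/π_39 = 149.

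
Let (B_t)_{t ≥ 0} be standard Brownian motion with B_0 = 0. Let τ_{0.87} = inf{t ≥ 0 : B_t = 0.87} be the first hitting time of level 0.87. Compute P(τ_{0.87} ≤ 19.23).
P(τ_{0.87} ≤ 19.23) = 2(1 − Φ(0.87/√19.23)) = 2(1 − Φ(0.1984)) ≈ 0.8427

By the reflection principle for standard BM, P(τ_b ≤ t) = 2 · P(B_t ≥ b). Since B_t ~ N(0, t), P(B_t ≥ 0.87) = 1 − Φ(0.87/√t) = 1 − Φ(0.87/√19.23) = 1 − Φ(0.1984) ≈ 0.42137. Doubling: P(τ_{0.87} ≤ 19.23) ≈ 2 · 0.42137 = 0.84274 ≈ 0.8427.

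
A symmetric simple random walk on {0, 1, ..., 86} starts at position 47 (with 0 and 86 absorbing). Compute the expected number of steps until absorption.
E[τ | X_0 = 47] = 1833

Let v_k = E[τ | X_0 = k]. Boundary: v_0 = v_86 = 0. Recurrence: v_k = 1 + (v_{k-1} + v_{k+1})/2 for 1 ≤ k ≤ 85. The particular solution to v_k − (v_{k-1} + v_{k+1})/2 = 1 is v_k = −k^2. Adding homogeneous solution A + B k and matching boundaries gives v_k = k (86 − k). Substituting k = 47: v_47 = 47 · 39 = 1833.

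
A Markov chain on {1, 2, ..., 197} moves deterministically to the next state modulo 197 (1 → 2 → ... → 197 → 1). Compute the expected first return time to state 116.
E[T_116 | X_0 = 116] = 197

The chain cycles deterministically, so starting at state 116 it returns in exactly 197 steps. Equivalently, the stationary distribution is uniform π_j = 1/197 for every state j, so by Kac's formula E[T_116] = 1/π_116 = 197.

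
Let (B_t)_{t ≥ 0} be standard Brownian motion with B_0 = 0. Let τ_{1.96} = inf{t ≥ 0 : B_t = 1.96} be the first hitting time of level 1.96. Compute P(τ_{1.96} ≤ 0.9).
P(τ_{1.96} ≤ 0.9) = 2(1 − Φ(1.96/√0.9)) = 2(1 − Φ(2.0660)) ≈ 0.0388

By the reflection principle for standard BM, P(τ_b ≤ t) = 2 · P(B_t ≥ b). Since B_t ~ N(0, t), P(B_t ≥ 1.96) = 1 − Φ(1.96/√t) = 1 − Φ(1.96/√0.9) = 1 − Φ(2.0660) ≈ 0.01941. Doubling: P(τ_{1.96} ≤ 0.9) ≈ 2 · 0.01941 = 0.03882 ≈ 0.0388.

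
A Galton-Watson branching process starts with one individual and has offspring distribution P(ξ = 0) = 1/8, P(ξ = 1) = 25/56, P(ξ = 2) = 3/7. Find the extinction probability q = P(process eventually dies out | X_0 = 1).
q = 7/24

The pgf is f(s) = 1/8 + 25/56·s + 3/7·s². The extinction probability q is the smallest fixed point of f in [0, 1]. Setting s = f(s):
  3/7·s² + (25/56 − 1)·s + 1/8 = 0
  3/7·s² − (1/8 + 3/7)·s + 1/8 = 0
which factors as (s − 1)·(3/7·s − 1/8) = 0, giving roots s = 1 and s = (1/8)/(3/7) = 7/24.
Mean offspring μ = 25/56 + 2·3/7 = 73/56 > 1 (supercritical), so q < 1. The extinction probability is the smaller root: q = (1/8)/(3/7) = 7/24.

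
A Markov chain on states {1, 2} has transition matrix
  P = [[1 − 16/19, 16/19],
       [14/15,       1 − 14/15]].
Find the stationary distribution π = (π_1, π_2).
π_1 = 133/253, π_2 = 120/253

Solve πP = π with π_1 + π_2 = 1. From πP = π: π_1 · (1 − 16/19) + π_2 · 14/15 = π_1 ⇒ π_2 · 14/15 = π_1 · 16/19 ⇒ π_2/π_1 = (16/19)/(14/15) = 120/133. Together with π_1 + π_2 = 1:
  π_1 = (14/15)/(16/19 + 14/15) = (14/15)/(506/285) = 133/253,
  π_2 = (16/19)/(16/19 + 14/15) = (16/19)/(506/285) = 120/253.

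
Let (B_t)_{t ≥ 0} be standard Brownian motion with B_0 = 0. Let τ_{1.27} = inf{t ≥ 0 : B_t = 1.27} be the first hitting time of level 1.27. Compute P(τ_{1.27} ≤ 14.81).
P(τ_{1.27} ≤ 14.81) = 2(1 − Φ(1.27/√14.81)) = 2(1 − Φ(0.3300)) ≈ 0.7414

By the reflection principle for standard BM, P(τ_b ≤ t) = 2 · P(B_t ≥ b). Since B_t ~ N(0, t), P(B_t ≥ 1.27) = 1 − Φ(1.27/√t) = 1 − Φ(1.27/√14.81) = 1 − Φ(0.3300) ≈ 0.37070. Doubling: P(τ_{1.27} ≤ 14.81) ≈ 2 · 0.37070 = 0.74140 ≈ 0.7414.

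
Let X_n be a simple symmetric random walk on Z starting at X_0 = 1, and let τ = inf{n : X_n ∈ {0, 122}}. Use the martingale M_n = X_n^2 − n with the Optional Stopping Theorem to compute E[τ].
E[τ] = 121

M_n = X_n^2 − n is a martingale (since E[X_{n+1}^2 | F_n] = X_n^2 + 1). By OST (τ has finite mean in a bounded region), E[M_τ] = E[M_0] = X_0^2 − 0 = 1^2 = 1. Also E[M_τ] = E[X_τ^2] − E[τ]. The walk exits at 0 or 122, with P(hit 122 first) = 1/122, so E[X_τ^2] = 122^2 · 1/122 + 0 = 122. Thus E[τ] = E[X_τ^2] − E[M_τ] = 122 − 1 = 121 = 1(122 − 1) = 121.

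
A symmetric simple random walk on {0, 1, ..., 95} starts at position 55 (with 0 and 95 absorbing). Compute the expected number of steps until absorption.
E[τ | X_0 = 55] = 2200

Let v_k = E[τ | X_0 = k]. Boundary: v_0 = v_95 = 0. Recurrence: v_k = 1 + (v_{k-1} + v_{k+1})/2 for 1 ≤ k ≤ 94. The particular solution to v_k − (v_{k-1} + v_{k+1})/2 = 1 is v_k = −k^2. Adding homogeneous solution A + B k and matching boundaries gives v_k = k (95 − k). Substituting k = 55: v_55 = 55 · 40 = 2200.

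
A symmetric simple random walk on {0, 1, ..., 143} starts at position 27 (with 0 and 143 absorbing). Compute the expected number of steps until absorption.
E[τ | X_0 = 27] = 3132

Let v_k = E[τ | X_0 = k]. Boundary: v_0 = v_143 = 0. Recurrence: v_k = 1 + (v_{k-1} + v_{k+1})/2 for 1 ≤ k ≤ 142. The particular solution to v_k − (v_{k-1} + v_{k+1})/2 = 1 is v_k = −k^2. Adding homogeneous solution A + B k and matching boundaries gives v_k = k (143 − k). Substituting k = 27: v_27 = 27 · 116 = 3132.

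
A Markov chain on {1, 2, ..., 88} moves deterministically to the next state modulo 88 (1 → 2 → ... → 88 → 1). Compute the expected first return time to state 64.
E[T_64 | X_0 = 64] = 88

The chain cycles deterministically, so starting at state 64 it returns in exactly 88 steps. Equivalently, the stationary distribution is uniform π_j = 1/88 for every state j, so by Kac's formula E[T_64] = 1/π_64 = 88.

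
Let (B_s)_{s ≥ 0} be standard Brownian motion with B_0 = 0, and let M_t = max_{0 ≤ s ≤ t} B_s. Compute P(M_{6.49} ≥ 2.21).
P(M_{6.49} ≥ 2.21) = 2·P(B_{6.49} ≥ 2.21) = 2(1 − Φ(2.21/√6.49)) ≈ 0.3857

By the reflection principle for Brownian motion, P(M_t ≥ a) = 2 · P(B_t ≥ a) for a ≥ 0. Since B_t ~ N(0, t), P(B_t ≥ 2.21) = 1 − Φ(2.21/√t) = 1 − Φ(2.21/√6.49) = 1 − Φ(0.8675). So
  P(M_{6.49} ≥ 2.21) = 2(1 − Φ(0.8675)) ≈ 0.3857.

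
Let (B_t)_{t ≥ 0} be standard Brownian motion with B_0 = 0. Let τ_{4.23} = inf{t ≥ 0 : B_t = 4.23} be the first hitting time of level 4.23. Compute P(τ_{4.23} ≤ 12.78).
P(τ_{4.23} ≤ 12.78) = 2(1 − Φ(4.23/√12.78)) = 2(1 − Φ(1.1832)) ≈ 0.2367

By the reflection principle for standard BM, P(τ_b ≤ t) = 2 · P(B_t ≥ b). Since B_t ~ N(0, t), P(B_t ≥ 4.23) = 1 − Φ(4.23/√t) = 1 − Φ(4.23/√12.78) = 1 − Φ(1.1832) ≈ 0.11836. Doubling: P(τ_{4.23} ≤ 12.78) ≈ 2 · 0.11836 = 0.23672 ≈ 0.2367.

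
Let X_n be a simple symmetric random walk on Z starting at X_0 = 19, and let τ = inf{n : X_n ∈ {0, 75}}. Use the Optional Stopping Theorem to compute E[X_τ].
E[X_τ] = 19

X_n is a martingale and τ is a bounded-mean stopping time (indeed τ is finite a.s. with bounded expectation since the walk is in a bounded region). By the OST, E[X_τ] = E[X_0] = 19. Equivalently: E[X_τ] = 75 · P(hit 75 first) + 0 · P(hit 0 first) = 75 · (19/75) = 19.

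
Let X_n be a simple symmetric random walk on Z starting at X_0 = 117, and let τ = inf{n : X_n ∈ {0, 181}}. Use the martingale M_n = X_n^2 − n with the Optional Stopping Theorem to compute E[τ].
E[τ] = 7488

M_n = X_n^2 − n is a martingale (since E[X_{n+1}^2 | F_n] = X_n^2 + 1). By OST (τ has finite mean in a bounded region), E[M_τ] = E[M_0] = X_0^2 − 0 = 117^2 = 13689. Also E[M_τ] = E[X_τ^2] − E[τ]. The walk exits at 0 or 181, with P(hit 181 first) = 117/181, so E[X_τ^2] = 181^2 · 117/181 + 0 = 21177. Thus E[τ] = E[X_τ^2] − E[M_τ] = 21177 − 13689 = 7488 = 117(181 − 117) = 7488.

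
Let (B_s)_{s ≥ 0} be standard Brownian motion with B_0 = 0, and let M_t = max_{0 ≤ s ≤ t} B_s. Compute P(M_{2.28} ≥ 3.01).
P(M_{2.28} ≥ 3.01) = 2·P(B_{2.28} ≥ 3.01) = 2(1 − Φ(3.01/√2.28)) ≈ 0.0462

By the reflection principle for Brownian motion, P(M_t ≥ a) = 2 · P(B_t ≥ a) for a ≥ 0. Since B_t ~ N(0, t), P(B_t ≥ 3.01) = 1 − Φ(3.01/√t) = 1 − Φ(3.01/√2.28) = 1 − Φ(1.9934). So
  P(M_{2.28} ≥ 3.01) = 2(1 − Φ(1.9934)) ≈ 0.0462.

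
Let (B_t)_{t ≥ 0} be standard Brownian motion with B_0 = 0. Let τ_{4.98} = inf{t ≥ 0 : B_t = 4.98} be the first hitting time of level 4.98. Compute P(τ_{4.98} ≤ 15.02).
P(τ_{4.98} ≤ 15.02) = 2(1 − Φ(4.98/√15.02)) = 2(1 − Φ(1.2850)) ≈ 0.1988

By the reflection principle for standard BM, P(τ_b ≤ t) = 2 · P(B_t ≥ b). Since B_t ~ N(0, t), P(B_t ≥ 4.98) = 1 − Φ(4.98/√t) = 1 − Φ(4.98/√15.02) = 1 − Φ(1.2850) ≈ 0.09940. Doubling: P(τ_{4.98} ≤ 15.02) ≈ 2 · 0.09940 = 0.19880 ≈ 0.1988.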